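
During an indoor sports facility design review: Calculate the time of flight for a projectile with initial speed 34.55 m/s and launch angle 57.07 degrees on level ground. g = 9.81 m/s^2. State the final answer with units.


T = 2*v*sin(theta)/g
sin(theta) = sin(57.07 deg) = 0.8393
T = 2*34.55*0.8393 / 9.81
T = 57.9981 / 9.81 = 5.9121 s

5.9121 s


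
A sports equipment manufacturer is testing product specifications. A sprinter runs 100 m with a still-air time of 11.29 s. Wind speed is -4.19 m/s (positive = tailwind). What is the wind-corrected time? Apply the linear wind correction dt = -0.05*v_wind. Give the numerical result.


dt = -0.05 * v_wind = -0.05 * -4.19 = 0.2095 s
t_corrected = t_still + dt = 11.29 + (0.2095)
t_corrected = 11.4995 s

11.4995 s


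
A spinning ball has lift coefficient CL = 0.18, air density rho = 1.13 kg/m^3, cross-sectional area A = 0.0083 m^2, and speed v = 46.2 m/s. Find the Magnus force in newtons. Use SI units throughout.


FM = 0.5 * CL * rho * A * v^2
FM = 0.5 * 0.18 * 1.13 * 0.0083 * 46.2^2
v^2 = 2134.44
FM = 0.5 * 0.18 * 1.13 * 0.0083 * 2134.44 = 1.8017 N

1.8017 N


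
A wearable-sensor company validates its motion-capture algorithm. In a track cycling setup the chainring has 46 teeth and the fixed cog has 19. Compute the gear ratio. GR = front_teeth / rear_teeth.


GR = front_teeth / rear_teeth
GR = 46 / 19
GR = 2.4211

2.4211


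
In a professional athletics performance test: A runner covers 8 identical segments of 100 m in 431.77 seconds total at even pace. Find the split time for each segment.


Split time = total_time / n_laps = 431.77 / 8
Split time = 53.9712 s per lap

53.9712 s


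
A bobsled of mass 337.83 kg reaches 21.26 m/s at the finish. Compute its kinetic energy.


KE = 0.5 * m * v^2
KE = 0.5 * 337.83 * 21.26^2
KE = 0.5 * 337.83 * 451.9876 = 76347.4855 J

76347.4855 J


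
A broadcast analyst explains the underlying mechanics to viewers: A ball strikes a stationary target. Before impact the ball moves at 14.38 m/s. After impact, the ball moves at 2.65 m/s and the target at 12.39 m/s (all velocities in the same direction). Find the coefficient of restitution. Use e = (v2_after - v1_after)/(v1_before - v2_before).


e = (v2_after - v1_after) / (v1_before - v2_before)
Numerator = 12.39 - 2.65 = 9.74
Denominator = 14.38 - 0 = 14.38
e = 9.74 / 14.38 = 0.6773

0.6773


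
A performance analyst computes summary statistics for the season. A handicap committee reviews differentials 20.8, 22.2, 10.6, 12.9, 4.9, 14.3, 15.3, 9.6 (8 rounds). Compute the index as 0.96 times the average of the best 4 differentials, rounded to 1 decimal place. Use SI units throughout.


All differentials: 20.8, 22.2, 10.6, 12.9, 4.9, 14.3, 15.3, 9.6
Sorted: 4.9, 9.6, 10.6, 12.9, 14.3, 15.3, 20.8, 22.2
Best 4: 4.9, 9.6, 10.6, 12.9
Average of best = 38 / 4 = 9.5
Raw index = 9.5 * 0.96 = 9.12
Handicap index = round(9.12, 1) = 9.1

9.1


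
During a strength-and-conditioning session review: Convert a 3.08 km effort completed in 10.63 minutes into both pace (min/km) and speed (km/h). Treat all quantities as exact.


Pace = time / distance = 10.63 min / 3.08 km = 3.4513 min/km
Speed = distance / time_in_hours = 3.08 / 0.1772 hr
Speed = 17.3848 km/h

3.4513 min/km, 17.3848 km/h


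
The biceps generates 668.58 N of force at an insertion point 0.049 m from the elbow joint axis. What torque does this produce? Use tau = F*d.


tau = F * d
tau = 668.58 * 0.049
tau = 32.7604 N*m

32.7604 N*m


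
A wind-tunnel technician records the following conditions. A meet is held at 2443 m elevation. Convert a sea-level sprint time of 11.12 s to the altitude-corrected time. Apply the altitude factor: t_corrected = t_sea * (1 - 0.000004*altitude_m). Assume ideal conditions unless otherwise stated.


Correction factor = 1 - 0.000004 * 2443 = 0.990228
t_corrected = t_sea * factor = 11.12 * 0.990228
t_corrected = 11.0113 s

11.0113 s


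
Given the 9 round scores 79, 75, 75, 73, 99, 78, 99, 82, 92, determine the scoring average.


Average = sum / n
Sum = 752
Average = 752 / 9 = 83.5556

83.5556


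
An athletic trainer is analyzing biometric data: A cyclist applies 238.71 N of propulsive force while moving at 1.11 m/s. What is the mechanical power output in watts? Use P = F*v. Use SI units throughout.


P = F * v
P = 238.71 * 1.11
P = 264.9681 W

264.9681 W


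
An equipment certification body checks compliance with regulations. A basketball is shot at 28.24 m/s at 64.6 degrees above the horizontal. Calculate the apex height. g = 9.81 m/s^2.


H = (v*sin(theta))^2 / (2*g)
vy = v*sin(theta) = 28.24 * sin(64.6 deg) = 25.5102 m/s
H = vy^2 / (2*g) = 650.7697 / (2*9.81)
H = 650.7697 / 19.62 = 33.1687 m

33.1687 m


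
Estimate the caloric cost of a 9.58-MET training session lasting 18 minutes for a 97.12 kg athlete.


kcal = MET * mass * time_hr
Convert time: 18 min = 0.3 hr
kcal = 9.58 * 97.12 * 0.3
kcal = 279.1229 kcal

279.1229 kcal


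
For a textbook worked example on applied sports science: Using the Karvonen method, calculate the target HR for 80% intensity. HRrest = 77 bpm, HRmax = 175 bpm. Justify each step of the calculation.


Target = HRrest + pct*(HRmax - HRrest)
Heart rate reserve = HRmax - HRrest = 175 - 77 = 98 bpm
Fraction = 80% = 0.8
Target = 77 + 0.8 * 98
Target = 77 + 78.4 = 155.4 bpm

155.4 bpm


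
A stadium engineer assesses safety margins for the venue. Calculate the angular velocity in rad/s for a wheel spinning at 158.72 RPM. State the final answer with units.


omega = RPM * 2 * pi / 60
omega = 158.72 * 2 * 3.14159 / 60
omega = 997.2672 / 60 = 16.6211 rad/s

16.6211 rad/s


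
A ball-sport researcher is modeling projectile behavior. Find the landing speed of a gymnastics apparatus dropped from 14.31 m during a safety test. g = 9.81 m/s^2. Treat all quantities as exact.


v = sqrt(2 * g * h)
v = sqrt(2 * 9.81 * 14.31)
v = sqrt(280.7622) = 16.756 m/s

16.756 m/s


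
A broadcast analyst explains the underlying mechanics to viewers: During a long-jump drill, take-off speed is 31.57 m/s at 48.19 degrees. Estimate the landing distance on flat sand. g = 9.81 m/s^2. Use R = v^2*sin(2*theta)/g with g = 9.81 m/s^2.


R = v^2 * sin(2*theta) / g
Convert angle to radians: theta = 48.19 deg = 0.8411 rad
sin(2*theta) = sin(1.6821) = 0.9938
R = 31.57^2 * 0.9938 / 9.81
R = 996.6649 * 0.9938 / 9.81 = 100.9676 m

100.9676 m


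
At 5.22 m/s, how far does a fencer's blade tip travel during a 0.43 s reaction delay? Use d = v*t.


d = v * t
d = 5.22 * 0.43
d = 2.2446 m

2.2446 m


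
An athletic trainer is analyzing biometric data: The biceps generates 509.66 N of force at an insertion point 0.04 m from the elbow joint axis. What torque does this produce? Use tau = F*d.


tau = F * d
tau = 509.66 * 0.04
tau = 20.3864 N*m

20.3864 N*m


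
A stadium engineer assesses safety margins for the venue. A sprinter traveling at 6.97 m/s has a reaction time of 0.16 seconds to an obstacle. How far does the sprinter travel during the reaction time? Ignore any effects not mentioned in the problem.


d = v * t
d = 6.97 * 0.16
d = 1.1152 m

1.1152 m


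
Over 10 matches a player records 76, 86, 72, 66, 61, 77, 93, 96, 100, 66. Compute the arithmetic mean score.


Average = sum / n
Sum = 793
Average = 793 / 10 = 79.3

79.3


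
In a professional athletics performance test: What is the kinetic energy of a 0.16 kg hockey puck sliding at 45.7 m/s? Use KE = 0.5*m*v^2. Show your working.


KE = 0.5 * m * v^2
KE = 0.5 * 0.16 * 45.7^2
KE = 0.5 * 0.16 * 2088.49 = 167.0792 J

167.0792 J


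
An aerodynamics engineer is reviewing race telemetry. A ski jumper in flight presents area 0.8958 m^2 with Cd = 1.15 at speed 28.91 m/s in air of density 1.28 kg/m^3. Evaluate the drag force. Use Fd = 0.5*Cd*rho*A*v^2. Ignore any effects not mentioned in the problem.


Fd = 0.5 * Cd * rho * A * v^2
Fd = 0.5 * 1.15 * 1.28 * 0.8958 * 28.91^2
v^2 = 835.7881
Fd = 0.5 * 1.15 * 1.28 * 0.8958 * 835.7881 = 551.0424 N

551.0424 N


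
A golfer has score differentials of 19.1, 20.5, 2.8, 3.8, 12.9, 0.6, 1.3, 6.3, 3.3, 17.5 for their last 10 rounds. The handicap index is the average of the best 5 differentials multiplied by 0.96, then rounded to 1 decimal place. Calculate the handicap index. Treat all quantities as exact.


All differentials: 19.1, 20.5, 2.8, 3.8, 12.9, 0.6, 1.3, 6.3, 3.3, 17.5
Sorted: 0.6, 1.3, 2.8, 3.3, 3.8, 6.3, 12.9, 17.5, 19.1, 20.5
Best 5: 0.6, 1.3, 2.8, 3.3, 3.8
Average of best = 11.8 / 5 = 2.36
Raw index = 2.36 * 0.96 = 2.2656
Handicap index = round(2.2656, 1) = 2.3

2.3


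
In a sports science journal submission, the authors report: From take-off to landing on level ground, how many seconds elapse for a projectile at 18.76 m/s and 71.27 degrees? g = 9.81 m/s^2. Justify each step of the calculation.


T = 2*v*sin(theta)/g
sin(theta) = sin(71.27 deg) = 0.947
T = 2*18.76*0.947 / 9.81
T = 35.533 / 9.81 = 3.6221 s

3.6221 s


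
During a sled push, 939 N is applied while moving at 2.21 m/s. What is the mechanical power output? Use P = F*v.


P = F * v
P = 939 * 2.21
P = 2075.19 W

2075.19 W


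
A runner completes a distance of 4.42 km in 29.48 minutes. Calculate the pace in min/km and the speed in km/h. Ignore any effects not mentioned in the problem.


Pace = time / distance = 29.48 min / 4.42 km = 6.6697 min/km
Speed = distance / time_in_hours = 4.42 / 0.4913 hr
Speed = 8.9959 km/h

6.6697 min/km, 8.9959 km/h


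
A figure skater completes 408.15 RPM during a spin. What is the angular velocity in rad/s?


omega = RPM * 2 * pi / 60
omega = 408.15 * 2 * 3.14159 / 60
omega = 2564.4821 / 60 = 42.7414 rad/s

42.7414 rad/s


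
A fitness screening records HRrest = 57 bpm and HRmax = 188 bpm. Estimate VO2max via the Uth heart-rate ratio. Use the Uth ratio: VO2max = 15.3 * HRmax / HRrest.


VO2max = 15.3 * HRmax / HRrest
VO2max = 15.3 * 188 / 57
VO2max = 2876.4 / 57 = 50.4632 mL/kg/min

50.4632 mL/kg/min


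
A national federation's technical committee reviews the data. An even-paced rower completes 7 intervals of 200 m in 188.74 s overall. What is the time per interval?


Split time = total_time / n_laps = 188.74 / 7
Split time = 26.9629 s per lap

26.9629 s


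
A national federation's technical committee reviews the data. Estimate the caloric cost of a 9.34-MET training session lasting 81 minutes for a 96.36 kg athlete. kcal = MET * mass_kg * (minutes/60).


kcal = MET * mass * time_hr
Convert time: 81 min = 1.35 hr
kcal = 9.34 * 96.36 * 1.35
kcal = 1215.0032 kcal

1215.0032 kcal


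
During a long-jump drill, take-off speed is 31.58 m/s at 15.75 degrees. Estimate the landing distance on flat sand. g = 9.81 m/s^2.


R = v^2 * sin(2*theta) / g
Convert angle to radians: theta = 15.75 deg = 0.2749 rad
sin(2*theta) = sin(0.5498) = 0.5225
R = 31.58^2 * 0.5225 / 9.81
R = 997.2964 * 0.5225 / 9.81 = 53.1178 m

53.1178 m


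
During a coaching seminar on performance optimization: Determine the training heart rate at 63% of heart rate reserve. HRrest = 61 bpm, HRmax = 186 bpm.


Target = HRrest + pct*(HRmax - HRrest)
Heart rate reserve = HRmax - HRrest = 186 - 61 = 125 bpm
Fraction = 63% = 0.63
Target = 61 + 0.63 * 125
Target = 61 + 78.75 = 139.75 bpm

139.75 bpm


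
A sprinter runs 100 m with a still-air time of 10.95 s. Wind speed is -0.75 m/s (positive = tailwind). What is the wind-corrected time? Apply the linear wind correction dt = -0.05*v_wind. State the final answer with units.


dt = -0.05 * v_wind = -0.05 * -0.75 = 0.0375 s
t_corrected = t_still + dt = 10.95 + (0.0375)
t_corrected = 10.9875 s

10.9875 s


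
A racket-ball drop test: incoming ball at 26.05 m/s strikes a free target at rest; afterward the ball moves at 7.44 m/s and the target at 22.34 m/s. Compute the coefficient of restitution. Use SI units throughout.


e = (v2_after - v1_after) / (v1_before - v2_before)
Numerator = 22.34 - 7.44 = 14.9
Denominator = 26.05 - 0 = 26.05
e = 14.9 / 26.05 = 0.572

0.572


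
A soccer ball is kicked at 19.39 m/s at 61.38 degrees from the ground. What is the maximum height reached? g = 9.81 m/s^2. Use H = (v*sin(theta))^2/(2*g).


H = (v*sin(theta))^2 / (2*g)
vy = v*sin(theta) = 19.39 * sin(61.38 deg) = 17.0208 m/s
H = vy^2 / (2*g) = 289.7093 / (2*9.81)
H = 289.7093 / 19.62 = 14.766 m

14.766 m


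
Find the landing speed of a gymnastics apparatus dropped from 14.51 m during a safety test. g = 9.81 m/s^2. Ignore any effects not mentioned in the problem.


v = sqrt(2 * g * h)
v = sqrt(2 * 9.81 * 14.51)
v = sqrt(284.6862) = 16.8726 m/s

16.8726 m/s


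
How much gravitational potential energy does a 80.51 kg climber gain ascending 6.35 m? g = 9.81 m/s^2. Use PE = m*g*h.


PE = m * g * h
PE = 80.51 * 9.81 * 6.35
PE = 789.8031 * 6.35 = 5015.2497 J

5015.2497 J


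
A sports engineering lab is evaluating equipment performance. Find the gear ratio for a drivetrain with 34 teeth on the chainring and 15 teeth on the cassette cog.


GR = front_teeth / rear_teeth
GR = 34 / 15
GR = 2.2667

2.2667


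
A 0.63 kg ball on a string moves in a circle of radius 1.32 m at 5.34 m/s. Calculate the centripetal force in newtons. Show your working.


Fc = m * v^2 / r
v^2 = 5.34^2 = 28.5156
Fc = 0.63 * 28.5156 / 1.32
Fc = 17.9648 / 1.32 = 13.6097 N

13.6097 N


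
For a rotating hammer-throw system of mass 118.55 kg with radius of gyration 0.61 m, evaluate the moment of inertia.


I = m * k^2
I = 118.55 * 0.61^2
I = 118.55 * 0.3721 = 44.1125 kg*m^2

44.1125 kg*m^2


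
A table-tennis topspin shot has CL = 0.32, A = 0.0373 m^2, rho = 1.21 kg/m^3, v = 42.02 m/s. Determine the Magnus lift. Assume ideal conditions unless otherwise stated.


FM = 0.5 * CL * rho * A * v^2
FM = 0.5 * 0.32 * 1.21 * 0.0373 * 42.02^2
v^2 = 1765.6804
FM = 0.5 * 0.32 * 1.21 * 0.0373 * 1765.6804 = 12.7505 N

12.7505 N


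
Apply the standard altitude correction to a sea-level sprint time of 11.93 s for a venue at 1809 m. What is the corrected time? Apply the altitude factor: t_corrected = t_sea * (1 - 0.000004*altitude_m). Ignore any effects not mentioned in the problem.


Correction factor = 1 - 0.000004 * 1809 = 0.992764
t_corrected = t_sea * factor = 11.93 * 0.992764
t_corrected = 11.8437 s

11.8437 s


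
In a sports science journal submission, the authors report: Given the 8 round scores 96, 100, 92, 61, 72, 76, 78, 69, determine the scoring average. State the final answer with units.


Average = sum / n
Sum = 644
Average = 644 / 8 = 80.5

80.5


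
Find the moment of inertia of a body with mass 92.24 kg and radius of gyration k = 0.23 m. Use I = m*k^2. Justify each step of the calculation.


I = m * k^2
I = 92.24 * 0.23^2
I = 92.24 * 0.0529 = 4.8795 kg*m^2

4.8795 kg*m^2


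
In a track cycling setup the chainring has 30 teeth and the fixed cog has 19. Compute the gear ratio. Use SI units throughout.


GR = front_teeth / rear_teeth
GR = 30 / 19
GR = 1.5789

1.5789


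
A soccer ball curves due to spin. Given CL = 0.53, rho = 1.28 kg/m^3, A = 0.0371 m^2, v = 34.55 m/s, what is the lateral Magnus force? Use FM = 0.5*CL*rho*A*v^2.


FM = 0.5 * CL * rho * A * v^2
FM = 0.5 * 0.53 * 1.28 * 0.0371 * 34.55^2
v^2 = 1193.7025
FM = 0.5 * 0.53 * 1.28 * 0.0371 * 1193.7025 = 15.0219 N

15.0219 N


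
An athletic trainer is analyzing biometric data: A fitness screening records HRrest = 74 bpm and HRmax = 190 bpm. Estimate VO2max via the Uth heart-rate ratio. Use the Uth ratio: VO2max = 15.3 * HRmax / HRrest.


VO2max = 15.3 * HRmax / HRrest
VO2max = 15.3 * 190 / 74
VO2max = 2907 / 74 = 39.2838 mL/kg/min

39.2838 mL/kg/min


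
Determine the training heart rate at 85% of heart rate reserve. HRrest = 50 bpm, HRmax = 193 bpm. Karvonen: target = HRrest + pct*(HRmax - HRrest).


Target = HRrest + pct*(HRmax - HRrest)
Heart rate reserve = HRmax - HRrest = 193 - 50 = 143 bpm
Fraction = 85% = 0.85
Target = 50 + 0.85 * 143
Target = 50 + 121.55 = 171.55 bpm

171.55 bpm


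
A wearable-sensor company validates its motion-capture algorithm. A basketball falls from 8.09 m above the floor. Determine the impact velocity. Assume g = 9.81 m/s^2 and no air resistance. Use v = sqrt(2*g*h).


v = sqrt(2 * g * h)
v = sqrt(2 * 9.81 * 8.09)
v = sqrt(158.7258) = 12.5986 m/s

12.5986 m/s


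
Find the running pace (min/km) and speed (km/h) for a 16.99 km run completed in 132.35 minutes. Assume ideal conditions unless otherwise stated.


Pace = time / distance = 132.35 min / 16.99 km = 7.7899 min/km
Speed = distance / time_in_hours = 16.99 / 2.2058 hr
Speed = 7.7023 km/h

7.7899 min/km, 7.7023 km/h


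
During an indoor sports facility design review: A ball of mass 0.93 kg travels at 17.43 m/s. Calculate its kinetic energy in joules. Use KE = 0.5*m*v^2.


KE = 0.5 * m * v^2
KE = 0.5 * 0.93 * 17.43^2
KE = 0.5 * 0.93 * 303.8049 = 141.2693 J

141.2693 J


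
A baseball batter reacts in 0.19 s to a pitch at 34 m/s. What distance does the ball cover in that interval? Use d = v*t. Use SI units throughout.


d = v * t
d = 34 * 0.19
d = 6.46 m

6.46 m


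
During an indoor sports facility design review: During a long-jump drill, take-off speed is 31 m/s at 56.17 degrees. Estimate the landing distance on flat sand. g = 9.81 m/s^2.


R = v^2 * sin(2*theta) / g
Convert angle to radians: theta = 56.17 deg = 0.9804 rad
sin(2*theta) = sin(1.9607) = 0.9249
R = 31^2 * 0.9249 / 9.81
R = 961 * 0.9249 / 9.81 = 90.6087 m

90.6087 m


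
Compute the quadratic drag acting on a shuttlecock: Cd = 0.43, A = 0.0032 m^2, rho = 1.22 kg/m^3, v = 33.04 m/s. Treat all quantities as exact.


Fd = 0.5 * Cd * rho * A * v^2
Fd = 0.5 * 0.43 * 1.22 * 0.0032 * 33.04^2
v^2 = 1091.6416
Fd = 0.5 * 0.43 * 1.22 * 0.0032 * 1091.6416 = 0.9163 N

0.9163 N


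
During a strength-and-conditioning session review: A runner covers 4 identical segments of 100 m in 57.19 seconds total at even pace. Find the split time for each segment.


Split time = total_time / n_laps = 57.19 / 4
Split time = 14.2975 s per lap

14.2975 s


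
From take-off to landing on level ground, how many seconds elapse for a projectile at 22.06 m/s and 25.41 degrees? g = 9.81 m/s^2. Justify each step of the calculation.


T = 2*v*sin(theta)/g
sin(theta) = sin(25.41 deg) = 0.4291
T = 2*22.06*0.4291 / 9.81
T = 18.9316 / 9.81 = 1.9298 s

1.9298 s


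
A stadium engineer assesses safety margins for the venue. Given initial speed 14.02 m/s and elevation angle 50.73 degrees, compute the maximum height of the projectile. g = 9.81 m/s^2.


H = (v*sin(theta))^2 / (2*g)
vy = v*sin(theta) = 14.02 * sin(50.73 deg) = 10.8539 m/s
H = vy^2 / (2*g) = 117.8069 / (2*9.81)
H = 117.8069 / 19.62 = 6.0044 m

6.0044 m


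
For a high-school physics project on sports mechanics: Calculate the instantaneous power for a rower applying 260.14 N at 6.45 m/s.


P = F * v
P = 260.14 * 6.45
P = 1677.903 W

1677.903 W


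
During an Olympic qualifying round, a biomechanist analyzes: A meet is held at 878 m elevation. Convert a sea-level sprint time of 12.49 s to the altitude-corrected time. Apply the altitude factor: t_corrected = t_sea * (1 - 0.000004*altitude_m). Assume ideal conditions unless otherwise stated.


Correction factor = 1 - 0.000004 * 878 = 0.996488
t_corrected = t_sea * factor = 12.49 * 0.996488
t_corrected = 12.4461 s

12.4461 s


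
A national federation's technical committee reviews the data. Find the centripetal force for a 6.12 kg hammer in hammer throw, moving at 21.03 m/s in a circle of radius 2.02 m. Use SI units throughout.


Fc = m * v^2 / r
v^2 = 21.03^2 = 442.2609
Fc = 6.12 * 442.2609 / 2.02
Fc = 2706.6367 / 2.02 = 1339.9192 N

1339.9192 N


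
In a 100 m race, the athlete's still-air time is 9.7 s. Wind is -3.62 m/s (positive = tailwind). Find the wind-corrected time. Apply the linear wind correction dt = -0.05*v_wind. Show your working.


dt = -0.05 * v_wind = -0.05 * -3.62 = 0.181 s
t_corrected = t_still + dt = 9.7 + (0.181)
t_corrected = 9.881 s

9.881 s


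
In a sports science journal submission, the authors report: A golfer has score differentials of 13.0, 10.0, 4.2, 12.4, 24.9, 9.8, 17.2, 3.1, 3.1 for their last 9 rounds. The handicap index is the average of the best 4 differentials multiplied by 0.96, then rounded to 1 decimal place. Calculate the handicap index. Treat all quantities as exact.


All differentials: 13.0, 10.0, 4.2, 12.4, 24.9, 9.8, 17.2, 3.1, 3.1
Sorted: 3.1, 3.1, 4.2, 9.8, 10.0, 12.4, 13.0, 17.2, 24.9
Best 4: 3.1, 3.1, 4.2, 9.8
Average of best = 20.2 / 4 = 5.05
Raw index = 5.05 * 0.96 = 4.848
Handicap index = round(4.848, 1) = 4.8

4.8


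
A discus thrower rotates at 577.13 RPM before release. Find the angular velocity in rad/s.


omega = RPM * 2 * pi / 60
omega = 577.13 * 2 * 3.14159 / 60
omega = 3626.2147 / 60 = 60.4369 rad/s

60.4369 rad/s


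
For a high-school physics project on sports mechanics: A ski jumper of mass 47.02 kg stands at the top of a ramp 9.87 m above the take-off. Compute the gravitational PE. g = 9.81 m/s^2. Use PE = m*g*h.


PE = m * g * h
PE = 47.02 * 9.81 * 9.87
PE = 461.2662 * 9.87 = 4552.6974 J

4552.6974 J


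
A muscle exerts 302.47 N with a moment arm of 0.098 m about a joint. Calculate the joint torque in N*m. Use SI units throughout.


tau = F * d
tau = 302.47 * 0.098
tau = 29.6421 N*m

29.6421 N*m


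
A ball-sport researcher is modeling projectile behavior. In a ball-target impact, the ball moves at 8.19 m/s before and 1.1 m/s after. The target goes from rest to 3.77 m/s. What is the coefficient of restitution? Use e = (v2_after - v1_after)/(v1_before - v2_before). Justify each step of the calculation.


e = (v2_after - v1_after) / (v1_before - v2_before)
Numerator = 3.77 - 1.1 = 2.67
Denominator = 8.19 - 0 = 8.19
e = 2.67 / 8.19 = 0.326

0.326


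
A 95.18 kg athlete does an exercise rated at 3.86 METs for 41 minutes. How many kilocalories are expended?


kcal = MET * mass * time_hr
Convert time: 41 min = 0.6833 hr
kcal = 3.86 * 95.18 * 0.6833
kcal = 251.0531 kcal

251.0531 kcal


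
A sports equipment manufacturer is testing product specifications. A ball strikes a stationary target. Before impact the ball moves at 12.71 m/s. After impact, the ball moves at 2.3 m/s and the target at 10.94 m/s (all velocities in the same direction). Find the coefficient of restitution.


e = (v2_after - v1_after) / (v1_before - v2_before)
Numerator = 10.94 - 2.3 = 8.64
Denominator = 12.71 - 0 = 12.71
e = 8.64 / 12.71 = 0.6798

0.6798


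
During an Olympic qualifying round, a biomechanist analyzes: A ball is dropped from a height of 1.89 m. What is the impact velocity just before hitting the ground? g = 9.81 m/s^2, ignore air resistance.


v = sqrt(2 * g * h)
v = sqrt(2 * 9.81 * 1.89)
v = sqrt(37.0818) = 6.0895 m/s

6.0895 m/s


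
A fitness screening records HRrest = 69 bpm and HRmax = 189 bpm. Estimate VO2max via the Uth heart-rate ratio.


VO2max = 15.3 * HRmax / HRrest
VO2max = 15.3 * 189 / 69
VO2max = 2891.7 / 69 = 41.9087 mL/kg/min

41.9087 mL/kg/min


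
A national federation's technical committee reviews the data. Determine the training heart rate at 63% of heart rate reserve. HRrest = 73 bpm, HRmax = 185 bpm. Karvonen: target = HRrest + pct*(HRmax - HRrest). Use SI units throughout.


Target = HRrest + pct*(HRmax - HRrest)
Heart rate reserve = HRmax - HRrest = 185 - 73 = 112 bpm
Fraction = 63% = 0.63
Target = 73 + 0.63 * 112
Target = 73 + 70.56 = 143.56 bpm

143.56 bpm


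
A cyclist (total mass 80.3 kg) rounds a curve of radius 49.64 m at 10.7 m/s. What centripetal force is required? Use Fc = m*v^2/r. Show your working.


Fc = m * v^2 / r
v^2 = 10.7^2 = 114.49
Fc = 80.3 * 114.49 / 49.64
Fc = 9193.547 / 49.64 = 185.2044 N

185.2044 N


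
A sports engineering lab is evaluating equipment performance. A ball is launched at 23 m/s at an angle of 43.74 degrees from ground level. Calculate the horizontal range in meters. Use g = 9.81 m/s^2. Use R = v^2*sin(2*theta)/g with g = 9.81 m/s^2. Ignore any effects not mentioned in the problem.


R = v^2 * sin(2*theta) / g
Convert angle to radians: theta = 43.74 deg = 0.7634 rad
sin(2*theta) = sin(1.5268) = 0.999
R = 23^2 * 0.999 / 9.81
R = 529 * 0.999 / 9.81 = 53.8724 m

53.8724 m


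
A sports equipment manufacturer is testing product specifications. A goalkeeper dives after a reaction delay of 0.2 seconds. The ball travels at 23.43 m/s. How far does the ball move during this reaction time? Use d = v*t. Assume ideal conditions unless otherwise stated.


d = v * t
d = 23.43 * 0.2
d = 4.686 m

4.686 m


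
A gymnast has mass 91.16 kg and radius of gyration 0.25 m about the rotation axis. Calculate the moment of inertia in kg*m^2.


I = m * k^2
I = 91.16 * 0.25^2
I = 91.16 * 0.0625 = 5.6975 kg*m^2

5.6975 kg*m^2


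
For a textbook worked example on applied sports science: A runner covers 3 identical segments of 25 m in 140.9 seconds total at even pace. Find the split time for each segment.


Split time = total_time / n_laps = 140.9 / 3
Split time = 46.9667 s per lap

46.9667 s


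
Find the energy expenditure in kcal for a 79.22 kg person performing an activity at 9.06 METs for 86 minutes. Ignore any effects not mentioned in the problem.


kcal = MET * mass * time_hr
Convert time: 86 min = 1.4333 hr
kcal = 9.06 * 79.22 * 1.4333
kcal = 1028.7509 kcal

1028.7509 kcal


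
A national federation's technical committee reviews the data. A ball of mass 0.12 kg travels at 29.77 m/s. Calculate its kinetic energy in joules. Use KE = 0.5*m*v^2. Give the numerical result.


KE = 0.5 * m * v^2
KE = 0.5 * 0.12 * 29.77^2
KE = 0.5 * 0.12 * 886.2529 = 53.1752 J

53.1752 J


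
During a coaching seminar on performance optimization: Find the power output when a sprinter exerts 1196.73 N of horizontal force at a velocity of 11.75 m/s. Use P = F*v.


P = F * v
P = 1196.73 * 11.75
P = 14061.5775 W

14061.5775 W


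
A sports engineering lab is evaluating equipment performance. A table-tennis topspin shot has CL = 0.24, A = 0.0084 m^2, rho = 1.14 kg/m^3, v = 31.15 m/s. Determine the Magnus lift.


FM = 0.5 * CL * rho * A * v^2
FM = 0.5 * 0.24 * 1.14 * 0.0084 * 31.15^2
v^2 = 970.3225
FM = 0.5 * 0.24 * 1.14 * 0.0084 * 970.3225 = 1.115 N

1.115 N


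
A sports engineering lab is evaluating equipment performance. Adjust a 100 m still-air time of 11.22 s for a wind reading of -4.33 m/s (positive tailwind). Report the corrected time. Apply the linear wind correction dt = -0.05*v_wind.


dt = -0.05 * v_wind = -0.05 * -4.33 = 0.2165 s
t_corrected = t_still + dt = 11.22 + (0.2165)
t_corrected = 11.4365 s

11.4365 s


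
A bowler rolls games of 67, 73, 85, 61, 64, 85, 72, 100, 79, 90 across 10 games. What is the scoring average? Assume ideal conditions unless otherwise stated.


Average = sum / n
Sum = 776
Average = 776 / 10 = 77.6

77.6


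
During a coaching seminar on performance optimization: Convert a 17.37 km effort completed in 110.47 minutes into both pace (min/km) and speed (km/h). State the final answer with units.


Pace = time / distance = 110.47 min / 17.37 km = 6.3598 min/km
Speed = distance / time_in_hours = 17.37 / 1.8412 hr
Speed = 9.4342 km/h

6.3598 min/km, 9.4342 km/h


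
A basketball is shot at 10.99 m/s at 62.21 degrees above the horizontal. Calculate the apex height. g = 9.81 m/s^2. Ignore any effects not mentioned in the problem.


H = (v*sin(theta))^2 / (2*g)
vy = v*sin(theta) = 10.99 * sin(62.21 deg) = 9.7224 m/s
H = vy^2 / (2*g) = 94.5258 / (2*9.81)
H = 94.5258 / 19.62 = 4.8178 m

4.8178 m


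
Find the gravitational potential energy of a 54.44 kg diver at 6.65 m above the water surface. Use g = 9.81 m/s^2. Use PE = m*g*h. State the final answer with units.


PE = m * g * h
PE = 54.44 * 9.81 * 6.65
PE = 534.0564 * 6.65 = 3551.4751 J

3551.4751 J


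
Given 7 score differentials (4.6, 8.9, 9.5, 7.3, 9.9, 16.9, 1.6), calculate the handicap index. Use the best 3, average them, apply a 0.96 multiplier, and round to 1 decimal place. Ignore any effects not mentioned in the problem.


All differentials: 4.6, 8.9, 9.5, 7.3, 9.9, 16.9, 1.6
Sorted: 1.6, 4.6, 7.3, 8.9, 9.5, 9.9, 16.9
Best 3: 1.6, 4.6, 7.3
Average of best = 13.5 / 3 = 4.5
Raw index = 4.5 * 0.96 = 4.32
Handicap index = round(4.32, 1) = 4.3

4.3


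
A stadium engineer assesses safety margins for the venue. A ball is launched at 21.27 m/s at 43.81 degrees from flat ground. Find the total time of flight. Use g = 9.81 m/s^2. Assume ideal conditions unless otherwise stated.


T = 2*v*sin(theta)/g
sin(theta) = sin(43.81 deg) = 0.6923
T = 2*21.27*0.6923 / 9.81
T = 29.4491 / 9.81 = 3.0019 s

3.0019 s


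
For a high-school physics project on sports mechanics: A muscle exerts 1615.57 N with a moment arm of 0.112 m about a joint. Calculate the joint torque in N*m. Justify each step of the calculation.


tau = F * d
tau = 1615.57 * 0.112
tau = 180.9438 N*m

180.9438 N*m


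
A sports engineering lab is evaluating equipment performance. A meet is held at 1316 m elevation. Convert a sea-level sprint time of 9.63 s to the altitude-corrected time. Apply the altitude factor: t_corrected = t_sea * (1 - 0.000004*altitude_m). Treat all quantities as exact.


Correction factor = 1 - 0.000004 * 1316 = 0.994736
t_corrected = t_sea * factor = 9.63 * 0.994736
t_corrected = 9.5793 s

9.5793 s


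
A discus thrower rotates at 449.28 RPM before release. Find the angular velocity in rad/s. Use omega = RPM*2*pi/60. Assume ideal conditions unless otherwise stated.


omega = RPM * 2 * pi / 60
omega = 449.28 * 2 * 3.14159 / 60
omega = 2822.9095 / 60 = 47.0485 rad/s

47.0485 rad/s


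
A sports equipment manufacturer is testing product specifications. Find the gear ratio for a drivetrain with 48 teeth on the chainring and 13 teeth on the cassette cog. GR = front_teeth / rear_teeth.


GR = front_teeth / rear_teeth
GR = 48 / 13
GR = 3.6923

3.6923


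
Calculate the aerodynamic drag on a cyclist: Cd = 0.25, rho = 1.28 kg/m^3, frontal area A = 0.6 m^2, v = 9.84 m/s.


Fd = 0.5 * Cd * rho * A * v^2
Fd = 0.5 * 0.25 * 1.28 * 0.6 * 9.84^2
v^2 = 96.8256
Fd = 0.5 * 0.25 * 1.28 * 0.6 * 96.8256 = 9.2953 N

9.2953 N


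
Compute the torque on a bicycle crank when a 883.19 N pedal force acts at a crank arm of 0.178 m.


tau = F * d
tau = 883.19 * 0.178
tau = 157.2078 N*m

157.2078 N*m


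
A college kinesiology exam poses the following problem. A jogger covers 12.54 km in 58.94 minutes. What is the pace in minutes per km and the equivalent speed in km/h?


Pace = time / distance = 58.94 min / 12.54 km = 4.7002 min/km
Speed = distance / time_in_hours = 12.54 / 0.9823 hr
Speed = 12.7655 km/h

4.7002 min/km, 12.7655 km/h


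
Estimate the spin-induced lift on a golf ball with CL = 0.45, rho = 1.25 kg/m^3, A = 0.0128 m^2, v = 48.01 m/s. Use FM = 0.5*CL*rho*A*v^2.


FM = 0.5 * CL * rho * A * v^2
FM = 0.5 * 0.45 * 1.25 * 0.0128 * 48.01^2
v^2 = 2304.9601
FM = 0.5 * 0.45 * 1.25 * 0.0128 * 2304.9601 = 8.2979 N

8.2979 N


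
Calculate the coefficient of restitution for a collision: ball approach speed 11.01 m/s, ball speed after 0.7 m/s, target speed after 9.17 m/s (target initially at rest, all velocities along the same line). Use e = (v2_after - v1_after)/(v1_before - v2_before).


e = (v2_after - v1_after) / (v1_before - v2_before)
Numerator = 9.17 - 0.7 = 8.47
Denominator = 11.01 - 0 = 11.01
e = 8.47 / 11.01 = 0.7693

0.7693


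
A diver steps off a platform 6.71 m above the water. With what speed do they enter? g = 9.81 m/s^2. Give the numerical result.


v = sqrt(2 * g * h)
v = sqrt(2 * 9.81 * 6.71)
v = sqrt(131.6502) = 11.4739 m/s

11.4739 m/s


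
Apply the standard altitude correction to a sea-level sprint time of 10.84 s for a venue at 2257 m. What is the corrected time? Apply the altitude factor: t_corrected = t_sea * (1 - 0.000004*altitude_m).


Correction factor = 1 - 0.000004 * 2257 = 0.990972
t_corrected = t_sea * factor = 10.84 * 0.990972
t_corrected = 10.7421 s

10.7421 s


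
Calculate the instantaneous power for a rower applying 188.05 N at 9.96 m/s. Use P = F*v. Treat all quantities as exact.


P = F * v
P = 188.05 * 9.96
P = 1872.978 W

1872.978 W


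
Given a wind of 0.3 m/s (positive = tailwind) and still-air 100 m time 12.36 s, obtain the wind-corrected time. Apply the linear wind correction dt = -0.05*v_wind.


dt = -0.05 * v_wind = -0.05 * 0.3 = -0.015 s
t_corrected = t_still + dt = 12.36 + (-0.015)
t_corrected = 12.345 s

12.345 s


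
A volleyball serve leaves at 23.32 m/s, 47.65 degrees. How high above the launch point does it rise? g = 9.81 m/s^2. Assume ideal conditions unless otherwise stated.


H = (v*sin(theta))^2 / (2*g)
vy = v*sin(theta) = 23.32 * sin(47.65 deg) = 17.2345 m/s
H = vy^2 / (2*g) = 297.0278 / (2*9.81)
H = 297.0278 / 19.62 = 15.139 m

15.139 m


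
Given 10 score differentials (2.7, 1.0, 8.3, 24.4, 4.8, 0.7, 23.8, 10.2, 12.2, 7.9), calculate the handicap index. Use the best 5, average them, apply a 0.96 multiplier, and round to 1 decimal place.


All differentials: 2.7, 1.0, 8.3, 24.4, 4.8, 0.7, 23.8, 10.2, 12.2, 7.9
Sorted: 0.7, 1.0, 2.7, 4.8, 7.9, 8.3, 10.2, 12.2, 23.8, 24.4
Best 5: 0.7, 1.0, 2.7, 4.8, 7.9
Average of best = 17.1 / 5 = 3.42
Raw index = 3.42 * 0.96 = 3.2832
Handicap index = round(3.2832, 1) = 3.3

3.3


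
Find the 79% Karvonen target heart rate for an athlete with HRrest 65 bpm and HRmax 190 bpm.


Target = HRrest + pct*(HRmax - HRrest)
Heart rate reserve = HRmax - HRrest = 190 - 65 = 125 bpm
Fraction = 79% = 0.79
Target = 65 + 0.79 * 125
Target = 65 + 98.75 = 163.75 bpm

163.75 bpm


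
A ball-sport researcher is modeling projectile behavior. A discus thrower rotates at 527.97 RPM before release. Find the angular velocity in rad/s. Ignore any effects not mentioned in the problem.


omega = RPM * 2 * pi / 60
omega = 527.97 * 2 * 3.14159 / 60
omega = 3317.3333 / 60 = 55.2889 rad/s

55.2889 rad/s


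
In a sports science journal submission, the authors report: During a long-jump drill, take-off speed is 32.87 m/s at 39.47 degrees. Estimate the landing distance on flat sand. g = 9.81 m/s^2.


R = v^2 * sin(2*theta) / g
Convert angle to radians: theta = 39.47 deg = 0.6889 rad
sin(2*theta) = sin(1.3778) = 0.9814
R = 32.87^2 * 0.9814 / 9.81
R = 1080.4369 * 0.9814 / 9.81 = 108.0907 m

108.0907 m


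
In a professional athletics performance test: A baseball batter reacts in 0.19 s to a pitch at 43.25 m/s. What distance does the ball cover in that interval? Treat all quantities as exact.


d = v * t
d = 43.25 * 0.19
d = 8.2175 m

8.2175 m


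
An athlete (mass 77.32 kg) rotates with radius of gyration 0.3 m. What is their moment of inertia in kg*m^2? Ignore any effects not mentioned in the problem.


I = m * k^2
I = 77.32 * 0.3^2
I = 77.32 * 0.09 = 6.9588 kg*m^2

6.9588 kg*m^2


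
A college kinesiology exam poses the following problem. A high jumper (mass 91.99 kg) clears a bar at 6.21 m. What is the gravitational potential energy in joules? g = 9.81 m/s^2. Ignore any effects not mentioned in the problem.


PE = m * g * h
PE = 91.99 * 9.81 * 6.21
PE = 902.4219 * 6.21 = 5604.04 J

5604.04 J


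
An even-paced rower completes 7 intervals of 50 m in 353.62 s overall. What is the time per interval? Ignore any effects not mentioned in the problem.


Split time = total_time / n_laps = 353.62 / 7
Split time = 50.5171 s per lap

50.5171 s


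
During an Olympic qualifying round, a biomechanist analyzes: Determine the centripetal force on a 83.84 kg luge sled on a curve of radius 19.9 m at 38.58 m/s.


Fc = m * v^2 / r
v^2 = 38.58^2 = 1488.4164
Fc = 83.84 * 1488.4164 / 19.9
Fc = 124788.831 / 19.9 = 6270.7955 N

6270.7955 N


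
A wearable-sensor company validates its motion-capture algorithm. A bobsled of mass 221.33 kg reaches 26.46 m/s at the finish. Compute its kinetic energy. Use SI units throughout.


KE = 0.5 * m * v^2
KE = 0.5 * 221.33 * 26.46^2
KE = 0.5 * 221.33 * 700.1316 = 77480.0635 J

77480.0635 J


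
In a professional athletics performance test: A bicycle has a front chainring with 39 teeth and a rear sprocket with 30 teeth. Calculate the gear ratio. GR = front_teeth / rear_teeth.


GR = front_teeth / rear_teeth
GR = 39 / 30
GR = 1.3

1.3


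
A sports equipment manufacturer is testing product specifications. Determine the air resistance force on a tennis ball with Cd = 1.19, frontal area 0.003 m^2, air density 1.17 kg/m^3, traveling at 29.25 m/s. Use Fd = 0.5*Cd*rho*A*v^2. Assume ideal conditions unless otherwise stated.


Fd = 0.5 * Cd * rho * A * v^2
Fd = 0.5 * 1.19 * 1.17 * 0.003 * 29.25^2
v^2 = 855.5625
Fd = 0.5 * 1.19 * 1.17 * 0.003 * 855.5625 = 1.7868 N

1.7868 N


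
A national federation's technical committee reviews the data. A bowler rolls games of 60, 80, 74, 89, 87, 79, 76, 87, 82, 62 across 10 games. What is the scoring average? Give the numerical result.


Average = sum / n
Sum = 776
Average = 776 / 10 = 77.6

77.6


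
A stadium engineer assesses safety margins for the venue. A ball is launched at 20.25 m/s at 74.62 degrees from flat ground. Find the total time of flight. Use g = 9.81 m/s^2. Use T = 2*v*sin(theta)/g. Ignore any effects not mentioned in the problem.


T = 2*v*sin(theta)/g
sin(theta) = sin(74.62 deg) = 0.9642
T = 2*20.25*0.9642 / 9.81
T = 39.0496 / 9.81 = 3.9806 s

3.9806 s


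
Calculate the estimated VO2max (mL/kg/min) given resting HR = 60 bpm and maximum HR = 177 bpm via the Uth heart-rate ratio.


VO2max = 15.3 * HRmax / HRrest
VO2max = 15.3 * 177 / 60
VO2max = 2708.1 / 60 = 45.135 mL/kg/min

45.135 mL/kg/min


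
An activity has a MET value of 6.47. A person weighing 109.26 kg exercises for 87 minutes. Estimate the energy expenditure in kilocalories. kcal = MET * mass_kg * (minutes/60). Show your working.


kcal = MET * mass * time_hr
Convert time: 87 min = 1.45 hr
kcal = 6.47 * 109.26 * 1.45
kcal = 1025.0227 kcal

1025.0227 kcal


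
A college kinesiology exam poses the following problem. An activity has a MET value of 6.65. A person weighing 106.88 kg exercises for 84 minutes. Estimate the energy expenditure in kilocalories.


kcal = MET * mass * time_hr
Convert time: 84 min = 1.4 hr
kcal = 6.65 * 106.88 * 1.4
kcal = 995.0528 kcal

995.0528 kcal


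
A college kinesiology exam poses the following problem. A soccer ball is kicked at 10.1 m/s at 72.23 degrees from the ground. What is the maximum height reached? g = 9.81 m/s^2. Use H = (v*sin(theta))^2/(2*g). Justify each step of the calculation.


H = (v*sin(theta))^2 / (2*g)
vy = v*sin(theta) = 10.1 * sin(72.23 deg) = 9.6181 m/s
H = vy^2 / (2*g) = 92.5083 / (2*9.81)
H = 92.5083 / 19.62 = 4.715 m

4.715 m


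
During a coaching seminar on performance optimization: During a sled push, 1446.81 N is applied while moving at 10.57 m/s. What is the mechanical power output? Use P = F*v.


P = F * v
P = 1446.81 * 10.57
P = 15292.7817 W

15292.7817 W


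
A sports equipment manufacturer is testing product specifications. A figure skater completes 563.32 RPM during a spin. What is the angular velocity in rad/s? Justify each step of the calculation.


omega = RPM * 2 * pi / 60
omega = 563.32 * 2 * 3.14159 / 60
omega = 3539.4439 / 60 = 58.9907 rad/s

58.9907 rad/s


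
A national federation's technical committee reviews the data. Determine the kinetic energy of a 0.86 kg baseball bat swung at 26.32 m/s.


KE = 0.5 * m * v^2
KE = 0.5 * 0.86 * 26.32^2
KE = 0.5 * 0.86 * 692.7424 = 297.8792 J

297.8792 J


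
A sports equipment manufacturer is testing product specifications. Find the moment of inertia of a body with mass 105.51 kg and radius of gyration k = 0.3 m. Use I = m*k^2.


I = m * k^2
I = 105.51 * 0.3^2
I = 105.51 * 0.09 = 9.4959 kg*m^2

9.4959 kg*m^2


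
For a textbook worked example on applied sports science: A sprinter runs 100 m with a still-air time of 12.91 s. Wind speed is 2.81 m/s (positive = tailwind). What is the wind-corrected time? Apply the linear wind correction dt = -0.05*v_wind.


dt = -0.05 * v_wind = -0.05 * 2.81 = -0.1405 s
t_corrected = t_still + dt = 12.91 + (-0.1405)
t_corrected = 12.7695 s

12.7695 s
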